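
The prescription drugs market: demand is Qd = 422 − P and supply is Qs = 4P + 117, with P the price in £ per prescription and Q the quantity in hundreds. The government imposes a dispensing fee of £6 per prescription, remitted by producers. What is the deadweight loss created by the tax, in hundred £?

Deadweight loss = £14.4 hundred.

Without the tax, 422 − P = 4P + 117 gives 5P = 305, so P* = £61 and Q* = 361.
With the tax collected from producers, supply shifts: Qs = 4(P − 6) + 117.
New equilibrium: consumers pay £65.8, producers receive £59.8, Q = 356.2. (Wedge: Pb − Ps = 6.)
Quantity falls by |ΔQ| = |361 − 356.2| = 4.8.
DWL = ½ · t · |ΔQ| = ½ · 6 · 4.8 = £14.4.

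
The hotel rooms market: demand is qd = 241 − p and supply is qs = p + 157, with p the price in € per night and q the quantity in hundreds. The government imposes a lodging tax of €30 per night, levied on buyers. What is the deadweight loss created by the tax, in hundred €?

Deadweight loss = €225 hundred.

Without the tax, 241 − p = p + 157 gives 2p = 84, so p* = €42 and q* = 199.
With the tax collected from buyers, demand (in seller-price terms) shifts: qd = 241 − (p + 30).
New equilibrium: buyers pay €57, sellers receive €27, q = 184. (Wedge: pb − ps = 30.)
Quantity falls by |ΔQ| = |199 − 184| = 15.
DWL = ½ · t · |ΔQ| = ½ · 30 · 15 = €225.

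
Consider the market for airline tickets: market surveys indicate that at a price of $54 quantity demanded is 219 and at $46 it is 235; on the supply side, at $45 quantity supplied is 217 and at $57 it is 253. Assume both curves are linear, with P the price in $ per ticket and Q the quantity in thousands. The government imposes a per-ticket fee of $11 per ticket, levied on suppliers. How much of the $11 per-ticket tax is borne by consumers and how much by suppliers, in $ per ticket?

Consumers bear $6.6 per ticket; suppliers bear $4.4 per ticket.

Demand slope: (235 − 219)/(46 − 54) = -2, so Qd = 327 − 2P.
Supply slope: (253 − 217)/(57 − 45) = 3, so Qs = 3P + 82.
Before the tax: set 327 − 2P = 3P + 82 → P* = $49, Q* = 229.
With the tax collected from suppliers, supply shifts: Qs = 3(P − 11) + 82.
Solving gives Q = 215.8 with consumers paying $55.6 and suppliers receiving $44.6 (the $11 wedge).
Burden on consumers: $6.6; on suppliers: $4.4. (They sum to $11.)
The less price-elastic side of the market bears the larger share of a per-unit tax.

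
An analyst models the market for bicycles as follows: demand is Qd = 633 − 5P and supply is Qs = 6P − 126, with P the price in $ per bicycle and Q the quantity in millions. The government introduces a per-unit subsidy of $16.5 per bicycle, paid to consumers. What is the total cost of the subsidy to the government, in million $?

Government outlay = $5494.5 million.

Without the subsidy, 633 − 5P = 6P − 126 gives 11P = 759, so P* = $69 and Q* = 288.
With a per-unit subsidy paid to consumers, each effectively pays P − 16.5, so demand becomes Qd = 633 − 5(P − 16.5).
New equilibrium: consumers pay $60, sellers receive $76.5, Q = 333. (Wedge: Pb − Ps = −16.5.)
Outlay = t · Q = 16.5 · 333 = $5494.5.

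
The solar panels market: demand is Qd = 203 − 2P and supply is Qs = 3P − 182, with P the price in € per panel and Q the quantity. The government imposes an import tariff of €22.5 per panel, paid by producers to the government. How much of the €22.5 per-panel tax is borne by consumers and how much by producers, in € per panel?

Consumers bear €13.5 per panel; producers bear €9 per panel.

Before the tax: set 203 − 2P = 3P − 182 → P* = €77, Q* = 49.
With the tax collected from producers, supply shifts: Qs = 3(P − 22.5) − 182.
Solving gives Q = 22 with consumers paying €90.5 and producers receiving €68 (the €22.5 wedge).
Burden on consumers: €13.5; on producers: €9. (They sum to €22.5.)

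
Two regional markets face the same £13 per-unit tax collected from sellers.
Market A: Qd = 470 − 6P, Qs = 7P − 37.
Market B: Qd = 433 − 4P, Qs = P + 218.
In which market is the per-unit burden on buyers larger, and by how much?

Market A: pre-tax P* = £39, Q* = 236; post-tax Q = 194; per-unit burden on buyers = £7.
Market B: pre-tax P* = £43, Q* = 261; post-tax Q = 250.6; per-unit burden on buyers = £2.6.
Difference: £7 vs £2.6 → market A is larger by £4.4.

Market A, by £4.4.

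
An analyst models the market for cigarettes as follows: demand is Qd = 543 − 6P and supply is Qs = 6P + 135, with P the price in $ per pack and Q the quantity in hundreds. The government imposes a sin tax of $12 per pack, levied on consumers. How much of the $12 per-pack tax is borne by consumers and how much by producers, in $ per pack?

Without the tax, 543 − 6P = 6P + 135 gives 12P = 408, so P* = $34 and Q* = 339.
With the tax collected from consumers, demand (in seller-price terms) shifts: Qd = 543 − 6(P + 12).
New equilibrium: consumers pay $40, producers receive $28, Q = 303. (Wedge: Pb − Ps = 12.)
Burden on consumers: $6; on producers: $6. (They sum to $12.)
The less price-elastic side of the market bears the larger share of a per-unit tax.

Consumers bear $6 per pack; producers bear $6 per pack.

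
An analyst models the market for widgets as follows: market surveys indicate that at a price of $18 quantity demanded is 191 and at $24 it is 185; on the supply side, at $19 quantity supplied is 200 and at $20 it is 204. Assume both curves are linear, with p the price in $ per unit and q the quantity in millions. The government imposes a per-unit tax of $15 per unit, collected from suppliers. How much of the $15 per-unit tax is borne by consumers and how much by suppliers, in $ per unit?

Consumers bear $12 per unit; suppliers bear $3 per unit.

Demand slope: (185 − 191)/(24 − 18) = -1, so qd = 209 − p.
Supply slope: (204 − 200)/(20 − 19) = 4, so qs = 4p + 124.
Before the tax: set 209 − p = 4p + 124 → p* = $17, q* = 192.
With the tax collected from suppliers, supply shifts: qs = 4(p − 15) + 124.
Solving gives q = 180 with consumers paying $29 and suppliers receiving $14 (the $15 wedge).
Burden on consumers: $12; on suppliers: $3. (They sum to $15.)
The less price-elastic side of the market bears the larger share of a per-unit tax.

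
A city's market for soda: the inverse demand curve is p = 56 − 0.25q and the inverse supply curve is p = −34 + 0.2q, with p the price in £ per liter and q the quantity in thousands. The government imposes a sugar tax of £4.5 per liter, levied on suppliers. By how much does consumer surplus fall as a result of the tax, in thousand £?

Consumer surplus falls by £487.5 thousand.

Inverting to q(p) form: qd = 224 − 4p; qs = 5p + 170.
Without the tax, 224 − 4p = 5p + 170 gives 9p = 54, so p* = £6 and q* = 200.
With the tax collected from suppliers, supply shifts: qs = 5(p − 4.5) + 170.
New equilibrium: buyers pay £8.5, suppliers receive £4, q = 190. (Wedge: pb − ps = 4.5.)
ΔCS is the trapezoid between Q = 190 and Q = 200 of height £2.5: ½ · (200 + 190) · 2.5 = £487.5.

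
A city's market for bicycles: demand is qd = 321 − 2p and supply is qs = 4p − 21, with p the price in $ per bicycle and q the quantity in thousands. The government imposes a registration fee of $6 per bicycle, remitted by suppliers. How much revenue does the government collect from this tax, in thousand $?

Tax revenue = $1194 thousand.

Before the tax: set 321 − 2p = 4p − 21 → p* = $57, q* = 207.
With the tax collected from suppliers, supply shifts: qs = 4(p − 6) − 21.
Solving gives q = 199 with consumers paying $61 and suppliers receiving $55 (the $6 wedge).
Revenue = t · Q = 6 · 199 = $1194.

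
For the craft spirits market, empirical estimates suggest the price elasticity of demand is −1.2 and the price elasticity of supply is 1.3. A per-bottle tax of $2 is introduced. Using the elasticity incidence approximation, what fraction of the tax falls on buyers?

Incidence ratio: buyers' share ≈ εs / (εs + |εd|) = 1.3 / (1.3 + 1.2) = 0.52.
Supply is the more elastic side, so buyers bear the larger share.

Buyers' share ≈ 0.52.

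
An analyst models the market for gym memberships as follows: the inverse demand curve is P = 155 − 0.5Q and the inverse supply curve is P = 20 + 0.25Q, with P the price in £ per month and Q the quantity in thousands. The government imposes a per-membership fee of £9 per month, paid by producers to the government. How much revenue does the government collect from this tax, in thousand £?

Inverting to Q(P) form: Qd = 310 − 2P; Qs = 4P − 80.
Without the tax, 310 − 2P = 4P − 80 gives 6P = 390, so P* = £65 and Q* = 180.
With the tax collected from producers, supply shifts: Qs = 4(P − 9) − 80.
New equilibrium: buyers pay £71, producers receive £62, Q = 168. (Wedge: Pb − Ps = 9.)
Revenue = t · Q = 9 · 168 = £1512.

Tax revenue = £1512 thousand.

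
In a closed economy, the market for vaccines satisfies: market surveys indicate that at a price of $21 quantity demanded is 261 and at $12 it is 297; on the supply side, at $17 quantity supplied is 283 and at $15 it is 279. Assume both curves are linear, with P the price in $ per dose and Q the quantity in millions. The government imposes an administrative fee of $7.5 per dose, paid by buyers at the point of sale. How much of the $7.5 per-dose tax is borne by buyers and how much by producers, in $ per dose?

Buyers bear $2.5 per dose; producers bear $5 per dose.

Demand slope: (297 − 261)/(12 − 21) = -4, so Qd = 345 − 4P.
Supply slope: (279 − 283)/(15 − 17) = 2, so Qs = 2P + 249.
Without the tax, 345 − 4P = 2P + 249 gives 6P = 96, so P* = $16 and Q* = 281.
With the tax collected from buyers, demand (in seller-price terms) shifts: Qd = 345 − 4(P + 7.5).
Solving gives Q = 271 with buyers paying $18.5 and producers receiving $11 (the $7.5 wedge).
Burden on buyers: $2.5; on producers: $5. (They sum to $7.5.)
The less price-elastic side of the market bears the larger share of a per-unit tax.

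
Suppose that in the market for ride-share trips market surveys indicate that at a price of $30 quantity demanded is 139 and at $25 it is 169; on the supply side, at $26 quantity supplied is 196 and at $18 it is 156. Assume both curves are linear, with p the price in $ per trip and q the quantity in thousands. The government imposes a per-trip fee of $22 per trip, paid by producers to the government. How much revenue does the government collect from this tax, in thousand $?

Tax revenue = $2662 thousand.

Demand slope: (169 − 139)/(25 − 30) = -6, so qd = 319 − 6p.
Supply slope: (156 − 196)/(18 − 26) = 5, so qs = 5p + 66.
Before the tax: set 319 − 6p = 5p + 66 → p* = $23, q* = 181.
With the tax collected from producers, supply shifts: qs = 5(p − 22) + 66.
New equilibrium: buyers pay $33, producers receive $11, q = 121. (Wedge: pb − ps = 22.)
Revenue = t · Q = 22 · 121 = $2662.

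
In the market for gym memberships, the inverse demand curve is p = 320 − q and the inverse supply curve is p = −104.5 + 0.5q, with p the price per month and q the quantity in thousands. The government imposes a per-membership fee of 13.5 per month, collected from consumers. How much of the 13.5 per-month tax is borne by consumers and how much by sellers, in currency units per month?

Consumers bear 9 per month; sellers bear 4.5 per month.

Rewrite in direct form: qd = 320 − p and qs = 2p + 209.
Without the tax, 320 − p = 2p + 209 gives 3p = 111, so p* = 37 and q* = 283.
With the tax collected from consumers, demand (in seller-price terms) shifts: qd = 320 − (p + 13.5).
New equilibrium: consumers pay 46, sellers receive 32.5, q = 274. (Wedge: pb − ps = 13.5.)
Burden on consumers: 9; on sellers: 4.5. (They sum to 13.5.)
The less price-elastic side of the market bears the larger share of a per-unit tax.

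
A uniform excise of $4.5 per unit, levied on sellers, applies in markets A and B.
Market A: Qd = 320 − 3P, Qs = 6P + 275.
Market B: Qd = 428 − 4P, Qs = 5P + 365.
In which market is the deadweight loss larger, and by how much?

Market B, by $2.25.

Market A: pre-tax P* = $5, Q* = 305; post-tax Q = 296; deadweight loss = $20.25.
Market B: pre-tax P* = $7, Q* = 400; post-tax Q = 390; deadweight loss = $22.5.
Difference: $20.25 vs $22.5 → market B is larger by $2.25.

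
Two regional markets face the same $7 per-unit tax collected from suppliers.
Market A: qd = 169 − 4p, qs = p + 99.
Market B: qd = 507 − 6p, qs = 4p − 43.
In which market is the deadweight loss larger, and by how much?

Market A: pre-tax p* = $14, q* = 113; post-tax q = 107.4; deadweight loss = $19.6.
Market B: pre-tax p* = $55, q* = 177; post-tax q = 160.2; deadweight loss = $58.8.
Difference: $19.6 vs $58.8 → market B is larger by $39.2.

Market B, by $39.2.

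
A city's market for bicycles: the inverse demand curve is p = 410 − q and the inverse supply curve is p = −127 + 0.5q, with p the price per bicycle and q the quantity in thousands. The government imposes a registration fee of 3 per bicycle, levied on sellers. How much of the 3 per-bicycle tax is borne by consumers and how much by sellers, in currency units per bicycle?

Consumers bear 2 per bicycle; sellers bear 1 per bicycle.

Rewrite in direct form: qd = 410 − p and qs = 2p + 254.
Before the tax: set 410 − p = 2p + 254 → p* = 52, q* = 358.
With the tax collected from sellers, supply shifts: qs = 2(p − 3) + 254.
Solving gives q = 356 with consumers paying 54 and sellers receiving 51 (the 3 wedge).
Burden on consumers: 2; on sellers: 1. (They sum to 3.)
The less price-elastic side of the market bears the larger share of a per-unit tax.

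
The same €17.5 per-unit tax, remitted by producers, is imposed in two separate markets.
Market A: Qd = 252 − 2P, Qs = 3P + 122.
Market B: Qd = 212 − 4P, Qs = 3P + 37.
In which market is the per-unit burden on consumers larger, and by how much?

Market A: pre-tax P* = €26, Q* = 200; post-tax Q = 179; per-unit burden on consumers = €10.5.
Market B: pre-tax P* = €25, Q* = 112; post-tax Q = 82; per-unit burden on consumers = €7.5.
Difference: €10.5 vs €7.5 → market A is larger by €3.

Market A, by €3.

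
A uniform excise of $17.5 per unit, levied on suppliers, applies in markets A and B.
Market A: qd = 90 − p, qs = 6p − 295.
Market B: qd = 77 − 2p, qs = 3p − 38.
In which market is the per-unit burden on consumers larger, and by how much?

Market A, by $4.5.

Market A: pre-tax p* = $55, q* = 35; post-tax q = 20; per-unit burden on consumers = $15.
Market B: pre-tax p* = $23, q* = 31; post-tax q = 10; per-unit burden on consumers = $10.5.
Difference: $15 vs $10.5 → market A is larger by $4.5.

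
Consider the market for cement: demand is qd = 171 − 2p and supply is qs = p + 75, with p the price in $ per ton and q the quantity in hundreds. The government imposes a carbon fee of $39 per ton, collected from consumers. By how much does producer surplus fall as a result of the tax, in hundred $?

Without the tax, 171 − 2p = p + 75 gives 3p = 96, so p* = $32 and q* = 107.
With the tax collected from consumers, demand (in seller-price terms) shifts: qd = 171 − 2(p + 39).
Solving gives q = 81 with consumers paying $45 and producers receiving $6 (the $39 wedge).
ΔPS is the trapezoid between Q = 81 and Q = 107 of height $26: ½ · (107 + 81) · 26 = $2444.

Producer surplus falls by $2444 hundred.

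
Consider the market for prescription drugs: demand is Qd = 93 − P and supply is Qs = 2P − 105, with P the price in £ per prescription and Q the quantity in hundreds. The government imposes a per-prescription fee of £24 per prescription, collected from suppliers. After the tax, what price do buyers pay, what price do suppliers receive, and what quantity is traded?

Buyers pay £82; suppliers receive £58; quantity = 11.

Before the tax: set 93 − P = 2P − 105 → P* = £66, Q* = 27.
With the tax collected from suppliers, supply shifts: Qs = 2(P − 24) − 105.
New equilibrium: buyers pay £82, suppliers receive £58, Q = 11. (Wedge: Pb − Ps = 24.)
The less price-elastic side of the market bears the larger share of a per-unit tax.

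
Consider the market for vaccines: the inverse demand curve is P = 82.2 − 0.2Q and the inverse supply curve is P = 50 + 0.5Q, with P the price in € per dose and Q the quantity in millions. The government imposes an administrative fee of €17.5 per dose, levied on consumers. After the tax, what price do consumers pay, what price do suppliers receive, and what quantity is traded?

Rewrite in direct form: Qd = 411 − 5P and Qs = 2P − 100.
Without the tax, 411 − 5P = 2P − 100 gives 7P = 511, so P* = €73 and Q* = 46.
With the tax collected from consumers, demand (in seller-price terms) shifts: Qd = 411 − 5(P + 17.5).
New equilibrium: consumers pay €78, suppliers receive €60.5, Q = 21. (Wedge: Pb − Ps = 17.5.)
The less price-elastic side of the market bears the larger share of a per-unit tax.

Consumers pay €78; suppliers receive €60.5; quantity = 21.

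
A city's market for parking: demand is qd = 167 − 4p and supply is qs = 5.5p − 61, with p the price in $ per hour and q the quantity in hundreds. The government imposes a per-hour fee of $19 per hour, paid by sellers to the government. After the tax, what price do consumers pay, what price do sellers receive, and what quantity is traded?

Without the tax, 167 − 4p = 5.5p − 61 gives 9.5p = 228, so p* = $24 and q* = 71.
With the tax collected from sellers, supply shifts: qs = 5.5(p − 19) − 61.
New equilibrium: consumers pay $35, sellers receive $16, q = 27. (Wedge: pb − ps = 19.)
The less price-elastic side of the market bears the larger share of a per-unit tax.

Consumers pay $35; sellers receive $16; quantity = 27.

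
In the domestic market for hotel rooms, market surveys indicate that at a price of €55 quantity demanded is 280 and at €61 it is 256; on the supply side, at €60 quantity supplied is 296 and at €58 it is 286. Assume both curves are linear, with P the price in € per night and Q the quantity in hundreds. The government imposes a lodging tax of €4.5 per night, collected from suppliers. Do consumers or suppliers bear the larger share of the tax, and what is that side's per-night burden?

Consumers bear the larger share: €2.5 per night.

Demand slope: (256 − 280)/(61 − 55) = -4, so Qd = 500 − 4P.
Supply slope: (286 − 296)/(58 − 60) = 5, so Qs = 5P − 4.
Without the tax, 500 − 4P = 5P − 4 gives 9P = 504, so P* = €56 and Q* = 276.
With the tax collected from suppliers, supply shifts: Qs = 5(P − 4.5) − 4.
New equilibrium: consumers pay €58.5, suppliers receive €54, Q = 266. (Wedge: Pb − Ps = 4.5.)
Per-night burden: consumers €2.5, suppliers €2.
Consumers take the larger share because demand is less price-elastic here (demand slope 4 vs supply slope 5).
The less price-elastic side of the market bears the larger share of a per-unit tax.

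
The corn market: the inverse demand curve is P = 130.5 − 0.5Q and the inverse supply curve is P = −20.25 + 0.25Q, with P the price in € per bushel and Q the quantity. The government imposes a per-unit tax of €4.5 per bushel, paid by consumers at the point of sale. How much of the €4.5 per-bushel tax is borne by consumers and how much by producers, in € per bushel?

Rewrite in direct form: Qd = 261 − 2P and Qs = 4P + 81.
Without the tax, 261 − 2P = 4P + 81 gives 6P = 180, so P* = €30 and Q* = 201.
With the tax collected from consumers, demand (in seller-price terms) shifts: Qd = 261 − 2(P + 4.5).
New equilibrium: consumers pay €33, producers receive €28.5, Q = 195. (Wedge: Pb − Ps = 4.5.)
Burden on consumers: €3; on producers: €1.5. (They sum to €4.5.)
The less price-elastic side of the market bears the larger share of a per-unit tax.

Consumers bear €3 per bushel; producers bear €1.5 per bushel.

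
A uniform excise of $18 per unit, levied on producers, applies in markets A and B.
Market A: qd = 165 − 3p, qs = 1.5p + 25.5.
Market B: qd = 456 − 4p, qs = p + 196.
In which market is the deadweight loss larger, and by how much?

Market A: pre-tax p* = $31, q* = 72; post-tax q = 54; deadweight loss = $162.
Market B: pre-tax p* = $52, q* = 248; post-tax q = 233.6; deadweight loss = $129.6.
Difference: $162 vs $129.6 → market A is larger by $32.4.

Market A, by $32.4.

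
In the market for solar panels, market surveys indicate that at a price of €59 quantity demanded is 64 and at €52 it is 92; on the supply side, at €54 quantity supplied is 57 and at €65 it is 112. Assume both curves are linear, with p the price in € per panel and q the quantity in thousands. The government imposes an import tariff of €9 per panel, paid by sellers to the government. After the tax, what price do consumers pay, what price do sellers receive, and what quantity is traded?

Consumers pay €62; sellers receive €53; quantity = 52.

Demand slope: (92 − 64)/(52 − 59) = -4, so qd = 300 − 4p.
Supply slope: (112 − 57)/(65 − 54) = 5, so qs = 5p − 213.
Without the tax, 300 − 4p = 5p − 213 gives 9p = 513, so p* = €57 and q* = 72.
With the tax collected from sellers, supply shifts: qs = 5(p − 9) − 213.
New equilibrium: consumers pay €62, sellers receive €53, q = 52. (Wedge: pb − ps = 9.)
The less price-elastic side of the market bears the larger share of a per-unit tax.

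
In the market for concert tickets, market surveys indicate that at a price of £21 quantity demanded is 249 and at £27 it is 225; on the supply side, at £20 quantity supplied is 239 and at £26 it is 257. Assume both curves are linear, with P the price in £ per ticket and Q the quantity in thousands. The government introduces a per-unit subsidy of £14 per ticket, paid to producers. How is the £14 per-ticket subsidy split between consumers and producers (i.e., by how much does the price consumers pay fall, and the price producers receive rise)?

Consumers gain £6 per ticket; producers gain £8 per ticket.

Demand slope: (225 − 249)/(27 − 21) = -4, so Qd = 333 − 4P.
Supply slope: (257 − 239)/(26 − 20) = 3, so Qs = 3P + 179.
Without the subsidy, 333 − 4P = 3P + 179 gives 7P = 154, so P* = £22 and Q* = 245.
With a per-unit subsidy paid to producers, each receives P + 14 per unit sold, so supply becomes Qs = 3(P + 14) + 179.
Solving gives Q = 269 with consumers paying £16 and producers receiving £30 (the £14 wedge).
Gain to consumers: £6; to producers: £8. (They sum to £14.)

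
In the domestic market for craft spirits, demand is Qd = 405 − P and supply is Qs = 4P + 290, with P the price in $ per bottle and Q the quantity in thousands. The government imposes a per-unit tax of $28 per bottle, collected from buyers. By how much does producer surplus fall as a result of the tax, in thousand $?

Without the tax, 405 − P = 4P + 290 gives 5P = 115, so P* = $23 and Q* = 382.
With the tax collected from buyers, demand (in seller-price terms) shifts: Qd = 405 − (P + 28).
New equilibrium: buyers pay $45.4, sellers receive $17.4, Q = 359.6. (Wedge: Pb − Ps = 28.)
ΔPS is the trapezoid between Q = 359.6 and Q = 382 of height $5.6: ½ · (382 + 359.6) · 5.6 = $2076.48.

Producer surplus falls by $2076.48 thousand.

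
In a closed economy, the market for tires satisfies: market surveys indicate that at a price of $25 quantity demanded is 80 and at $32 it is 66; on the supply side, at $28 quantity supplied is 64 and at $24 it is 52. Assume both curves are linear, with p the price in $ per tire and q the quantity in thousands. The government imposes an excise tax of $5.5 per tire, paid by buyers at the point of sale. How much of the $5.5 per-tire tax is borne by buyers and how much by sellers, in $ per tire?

Demand slope: (66 − 80)/(32 − 25) = -2, so qd = 130 − 2p.
Supply slope: (52 − 64)/(24 − 28) = 3, so qs = 3p − 20.
Without the tax, 130 − 2p = 3p − 20 gives 5p = 150, so p* = $30 and q* = 70.
With the tax collected from buyers, demand (in seller-price terms) shifts: qd = 130 − 2(p + 5.5).
New equilibrium: buyers pay $33.3, sellers receive $27.8, q = 63.4. (Wedge: pb − ps = 5.5.)
Burden on buyers: $3.3; on sellers: $2.2. (They sum to $5.5.)
The less price-elastic side of the market bears the larger share of a per-unit tax.

Buyers bear $3.3 per tire; sellers bear $2.2 per tire.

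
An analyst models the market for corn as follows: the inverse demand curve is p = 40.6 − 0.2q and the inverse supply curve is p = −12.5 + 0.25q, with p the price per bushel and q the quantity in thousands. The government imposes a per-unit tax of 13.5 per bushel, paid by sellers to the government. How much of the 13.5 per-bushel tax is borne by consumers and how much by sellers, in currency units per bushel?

Rewrite in direct form: qd = 203 − 5p and qs = 4p + 50.
Before the tax: set 203 − 5p = 4p + 50 → p* = 17, q* = 118.
With the tax collected from sellers, supply shifts: qs = 4(p − 13.5) + 50.
Solving gives q = 88 with consumers paying 23 and sellers receiving 9.5 (the 13.5 wedge).
Burden on consumers: 6; on sellers: 7.5. (They sum to 13.5.)

Consumers bear 6 per bushel; sellers bear 7.5 per bushel.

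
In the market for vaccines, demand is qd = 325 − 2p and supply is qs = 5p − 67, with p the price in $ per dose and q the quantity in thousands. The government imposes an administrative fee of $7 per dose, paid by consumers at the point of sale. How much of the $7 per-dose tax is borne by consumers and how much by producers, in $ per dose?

Without the tax, 325 − 2p = 5p − 67 gives 7p = 392, so p* = $56 and q* = 213.
With the tax collected from consumers, demand (in seller-price terms) shifts: qd = 325 − 2(p + 7).
New equilibrium: consumers pay $61, producers receive $54, q = 203. (Wedge: pb − ps = 7.)
Burden on consumers: $5; on producers: $2. (They sum to $7.)

Consumers bear $5 per dose; producers bear $2 per dose.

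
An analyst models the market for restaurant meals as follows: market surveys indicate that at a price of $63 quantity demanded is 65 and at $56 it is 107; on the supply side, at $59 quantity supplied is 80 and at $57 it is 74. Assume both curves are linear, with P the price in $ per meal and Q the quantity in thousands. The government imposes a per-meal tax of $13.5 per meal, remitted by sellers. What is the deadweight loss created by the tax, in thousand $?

Deadweight loss = $182.25 thousand.

Demand slope: (107 − 65)/(56 − 63) = -6, so Qd = 443 − 6P.
Supply slope: (74 − 80)/(57 − 59) = 3, so Qs = 3P − 97.
Before the tax: set 443 − 6P = 3P − 97 → P* = $60, Q* = 83.
With the tax collected from sellers, supply shifts: Qs = 3(P − 13.5) − 97.
New equilibrium: consumers pay $64.5, sellers receive $51, Q = 56. (Wedge: Pb − Ps = 13.5.)
Quantity falls by |ΔQ| = |83 − 56| = 27.
DWL = ½ · t · |ΔQ| = ½ · 13.5 · 27 = $182.25.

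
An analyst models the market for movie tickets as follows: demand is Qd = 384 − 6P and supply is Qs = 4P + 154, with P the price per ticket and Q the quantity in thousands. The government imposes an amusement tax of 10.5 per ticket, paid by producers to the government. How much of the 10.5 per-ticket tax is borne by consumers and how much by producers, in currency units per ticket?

Before the tax: set 384 − 6P = 4P + 154 → P* = 23, Q* = 246.
With the tax collected from producers, supply shifts: Qs = 4(P − 10.5) + 154.
New equilibrium: consumers pay 27.2, producers receive 16.7, Q = 220.8. (Wedge: Pb − Ps = 10.5.)
Burden on consumers: 4.2; on producers: 6.3. (They sum to 10.5.)

Consumers bear 4.2 per ticket; producers bear 6.3 per ticket.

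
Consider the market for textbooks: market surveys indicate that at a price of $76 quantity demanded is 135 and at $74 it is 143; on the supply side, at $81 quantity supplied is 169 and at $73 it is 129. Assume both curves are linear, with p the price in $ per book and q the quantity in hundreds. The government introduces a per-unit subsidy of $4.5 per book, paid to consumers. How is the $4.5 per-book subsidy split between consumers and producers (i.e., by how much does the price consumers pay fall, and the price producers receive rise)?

Consumers gain $2.5 per book; producers gain $2 per book.

Demand slope: (143 − 135)/(74 − 76) = -4, so qd = 439 − 4p.
Supply slope: (129 − 169)/(73 − 81) = 5, so qs = 5p − 236.
Before the subsidy: set 439 − 4p = 5p − 236 → p* = $75, q* = 139.
With a per-unit subsidy paid to consumers, each effectively pays p − 4.5, so demand becomes qd = 439 − 4(p − 4.5).
Solving gives q = 149 with consumers paying $72.5 and producers receiving $77 (the $4.5 wedge).
Gain to consumers: $2.5; to producers: $2. (They sum to $4.5.)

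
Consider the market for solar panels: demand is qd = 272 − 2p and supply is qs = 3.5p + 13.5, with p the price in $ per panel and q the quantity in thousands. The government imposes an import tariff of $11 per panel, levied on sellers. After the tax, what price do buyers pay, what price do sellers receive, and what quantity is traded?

Buyers pay $54; sellers receive $43; quantity = 164.

Before the tax: set 272 − 2p = 3.5p + 13.5 → p* = $47, q* = 178.
With the tax collected from sellers, supply shifts: qs = 3.5(p − 11) + 13.5.
Solving gives q = 164 with buyers paying $54 and sellers receiving $43 (the $11 wedge).
The less price-elastic side of the market bears the larger share of a per-unit tax.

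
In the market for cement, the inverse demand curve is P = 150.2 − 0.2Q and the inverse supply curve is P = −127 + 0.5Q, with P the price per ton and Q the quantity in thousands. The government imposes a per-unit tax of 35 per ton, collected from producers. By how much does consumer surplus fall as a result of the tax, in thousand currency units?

Consumer surplus falls by 3710 thousand.

Rewrite in direct form: Qd = 751 − 5P and Qs = 2P + 254.
Before the tax: set 751 − 5P = 2P + 254 → P* = 71, Q* = 396.
With the tax collected from producers, supply shifts: Qs = 2(P − 35) + 254.
Solving gives Q = 346 with buyers paying 81 and producers receiving 46 (the 35 wedge).
ΔCS is the trapezoid between Q = 346 and Q = 396 of height 10: ½ · (396 + 346) · 10 = 3710.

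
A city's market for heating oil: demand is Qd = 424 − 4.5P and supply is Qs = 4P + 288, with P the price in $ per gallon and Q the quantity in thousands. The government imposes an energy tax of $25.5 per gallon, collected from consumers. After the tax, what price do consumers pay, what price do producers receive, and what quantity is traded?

Consumers pay $28; producers receive $2.5; quantity = 298.

Without the tax, 424 − 4.5P = 4P + 288 gives 8.5P = 136, so P* = $16 and Q* = 352.
With the tax collected from consumers, demand (in seller-price terms) shifts: Qd = 424 − 4.5(P + 25.5).
Solving gives Q = 298 with consumers paying $28 and producers receiving $2.5 (the $25.5 wedge).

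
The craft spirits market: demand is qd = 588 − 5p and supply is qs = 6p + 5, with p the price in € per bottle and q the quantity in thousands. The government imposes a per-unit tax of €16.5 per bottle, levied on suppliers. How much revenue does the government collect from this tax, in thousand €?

Without the tax, 588 − 5p = 6p + 5 gives 11p = 583, so p* = €53 and q* = 323.
With the tax collected from suppliers, supply shifts: qs = 6(p − 16.5) + 5.
Solving gives q = 278 with consumers paying €62 and suppliers receiving €45.5 (the €16.5 wedge).
Revenue = t · Q = 16.5 · 278 = €4587.

Tax revenue = €4587 thousand.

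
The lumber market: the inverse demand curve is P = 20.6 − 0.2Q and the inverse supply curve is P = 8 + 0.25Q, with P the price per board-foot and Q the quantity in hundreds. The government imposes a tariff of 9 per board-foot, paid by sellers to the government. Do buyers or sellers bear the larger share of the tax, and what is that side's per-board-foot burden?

Sellers bear the larger share: 5 per board-foot.

Inverting to Q(P) form: Qd = 103 − 5P; Qs = 4P − 32.
Without the tax, 103 − 5P = 4P − 32 gives 9P = 135, so P* = 15 and Q* = 28.
With the tax collected from sellers, supply shifts: Qs = 4(P − 9) − 32.
Solving gives Q = 8 with buyers paying 19 and sellers receiving 10 (the 9 wedge).
Per-board-foot burden: buyers 4, sellers 5.
Sellers take the larger share because supply is less price-elastic here (demand slope 5 vs supply slope 4).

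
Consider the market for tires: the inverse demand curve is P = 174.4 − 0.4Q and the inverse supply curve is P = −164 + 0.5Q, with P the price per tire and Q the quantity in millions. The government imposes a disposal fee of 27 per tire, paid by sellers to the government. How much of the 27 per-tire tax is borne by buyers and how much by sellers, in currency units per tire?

Rewrite in direct form: Qd = 436 − 2.5P and Qs = 2P + 328.
Before the tax: set 436 − 2.5P = 2P + 328 → P* = 24, Q* = 376.
With the tax collected from sellers, supply shifts: Qs = 2(P − 27) + 328.
New equilibrium: buyers pay 36, sellers receive 9, Q = 346. (Wedge: Pb − Ps = 27.)
Burden on buyers: 12; on sellers: 15. (They sum to 27.)

Buyers bear 12 per tire; sellers bear 15 per tire.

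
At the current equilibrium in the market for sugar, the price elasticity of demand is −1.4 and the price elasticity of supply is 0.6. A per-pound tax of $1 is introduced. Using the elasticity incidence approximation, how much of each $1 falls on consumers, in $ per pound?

Consumers bear ≈ $0.3 per pound.

Incidence ratio: consumers' share ≈ εs / (εs + |εd|) = 0.6 / (0.6 + 1.4) = 0.3.
So consumers bear ≈ 0.3 × $1 = $0.3; suppliers bear $0.7.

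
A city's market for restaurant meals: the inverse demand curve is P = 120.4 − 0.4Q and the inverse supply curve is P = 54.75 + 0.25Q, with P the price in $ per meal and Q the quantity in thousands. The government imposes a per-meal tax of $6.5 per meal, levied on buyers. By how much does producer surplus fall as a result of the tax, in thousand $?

Inverting to Q(P) form: Qd = 301 − 2.5P; Qs = 4P − 219.
Without the tax, 301 − 2.5P = 4P − 219 gives 6.5P = 520, so P* = $80 and Q* = 101.
With the tax collected from buyers, demand (in seller-price terms) shifts: Qd = 301 − 2.5(P + 6.5).
Solving gives Q = 91 with buyers paying $84 and sellers receiving $77.5 (the $6.5 wedge).
ΔPS is the trapezoid between Q = 91 and Q = 101 of height $2.5: ½ · (101 + 91) · 2.5 = $240.

Producer surplus falls by $240 thousand.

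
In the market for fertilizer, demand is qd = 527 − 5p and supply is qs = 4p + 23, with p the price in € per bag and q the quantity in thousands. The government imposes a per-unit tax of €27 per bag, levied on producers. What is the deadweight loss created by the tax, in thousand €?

Deadweight loss = €810 thousand.

Before the tax: set 527 − 5p = 4p + 23 → p* = €56, q* = 247.
With the tax collected from producers, supply shifts: qs = 4(p − 27) + 23.
Solving gives q = 187 with consumers paying €68 and producers receiving €41 (the €27 wedge).
Quantity falls by |ΔQ| = |247 − 187| = 60.
DWL = ½ · t · |ΔQ| = ½ · 27 · 60 = €810.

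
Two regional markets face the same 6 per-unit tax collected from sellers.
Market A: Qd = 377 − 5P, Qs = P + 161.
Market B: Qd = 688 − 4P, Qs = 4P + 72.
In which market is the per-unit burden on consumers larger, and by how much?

Market A: pre-tax P* = 36, Q* = 197; post-tax Q = 192; per-unit burden on consumers = 1.
Market B: pre-tax P* = 77, Q* = 380; post-tax Q = 368; per-unit burden on consumers = 3.
Difference: 1 vs 3 → market B is larger by 2.

Market B, by 2.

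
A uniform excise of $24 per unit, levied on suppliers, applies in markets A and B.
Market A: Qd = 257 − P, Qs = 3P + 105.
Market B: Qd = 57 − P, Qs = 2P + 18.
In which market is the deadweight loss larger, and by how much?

Market A, by $24.

Market A: pre-tax P* = $38, Q* = 219; post-tax Q = 201; deadweight loss = $216.
Market B: pre-tax P* = $13, Q* = 44; post-tax Q = 28; deadweight loss = $192.
Difference: $216 vs $192 → market A is larger by $24.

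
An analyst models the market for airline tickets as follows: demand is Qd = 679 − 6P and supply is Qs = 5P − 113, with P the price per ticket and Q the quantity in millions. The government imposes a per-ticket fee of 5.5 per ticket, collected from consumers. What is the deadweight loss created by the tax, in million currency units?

Deadweight loss = 41.25 million.

Without the tax, 679 − 6P = 5P − 113 gives 11P = 792, so P* = 72 and Q* = 247.
With the tax collected from consumers, demand (in seller-price terms) shifts: Qd = 679 − 6(P + 5.5).
Solving gives Q = 232 with consumers paying 74.5 and suppliers receiving 69 (the 5.5 wedge).
Quantity falls by |ΔQ| = |247 − 232| = 15.
DWL = ½ · t · |ΔQ| = ½ · 5.5 · 15 = 41.25.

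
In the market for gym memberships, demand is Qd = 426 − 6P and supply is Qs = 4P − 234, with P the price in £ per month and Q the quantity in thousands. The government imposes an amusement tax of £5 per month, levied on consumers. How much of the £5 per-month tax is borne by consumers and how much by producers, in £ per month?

Consumers bear £2 per month; producers bear £3 per month.

Before the tax: set 426 − 6P = 4P − 234 → P* = £66, Q* = 30.
With the tax collected from consumers, demand (in seller-price terms) shifts: Qd = 426 − 6(P + 5).
Solving gives Q = 18 with consumers paying £68 and producers receiving £63 (the £5 wedge).
Burden on consumers: £2; on producers: £3. (They sum to £5.)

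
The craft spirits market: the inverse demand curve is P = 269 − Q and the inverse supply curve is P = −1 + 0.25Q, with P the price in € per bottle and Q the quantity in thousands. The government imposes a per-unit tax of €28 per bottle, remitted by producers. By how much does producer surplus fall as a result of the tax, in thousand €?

Producer surplus falls by €1146.88 thousand.

Inverting to Q(P) form: Qd = 269 − P; Qs = 4P + 4.
Without the tax, 269 − P = 4P + 4 gives 5P = 265, so P* = €53 and Q* = 216.
With the tax collected from producers, supply shifts: Qs = 4(P − 28) + 4.
New equilibrium: buyers pay €75.4, producers receive €47.4, Q = 193.6. (Wedge: Pb − Ps = 28.)
ΔPS is the trapezoid between Q = 193.6 and Q = 216 of height €5.6: ½ · (216 + 193.6) · 5.6 = €1146.88.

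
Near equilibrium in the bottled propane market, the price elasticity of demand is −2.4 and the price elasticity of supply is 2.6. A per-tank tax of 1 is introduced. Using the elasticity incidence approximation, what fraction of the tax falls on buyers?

Buyers' share ≈ 0.52.

Incidence ratio: buyers' share ≈ εs / (εs + |εd|) = 2.6 / (2.6 + 2.4) = 0.52.
Supply is the more elastic side, so buyers bear the larger share.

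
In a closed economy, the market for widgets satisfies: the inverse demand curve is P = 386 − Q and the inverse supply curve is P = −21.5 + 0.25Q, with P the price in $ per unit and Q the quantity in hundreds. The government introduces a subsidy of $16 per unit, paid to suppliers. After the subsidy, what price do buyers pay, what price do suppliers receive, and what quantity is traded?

Buyers pay $47.2; suppliers receive $63.2; quantity = 338.8.

Inverting to Q(P) form: Qd = 386 − P; Qs = 4P + 86.
Without the subsidy, 386 − P = 4P + 86 gives 5P = 300, so P* = $60 and Q* = 326.
With a per-unit subsidy paid to suppliers, each receives P + 16 per unit sold, so supply becomes Qs = 4(P + 16) + 86.
New equilibrium: buyers pay $47.2, suppliers receive $63.2, Q = 338.8. (Wedge: Pb − Ps = −16.)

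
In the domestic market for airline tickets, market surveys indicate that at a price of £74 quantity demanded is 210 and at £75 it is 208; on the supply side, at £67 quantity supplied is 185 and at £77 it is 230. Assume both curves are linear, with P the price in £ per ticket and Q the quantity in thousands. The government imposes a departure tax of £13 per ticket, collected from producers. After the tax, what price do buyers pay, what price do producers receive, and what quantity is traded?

Demand slope: (208 − 210)/(75 − 74) = -2, so Qd = 358 − 2P.
Supply slope: (230 − 185)/(77 − 67) = 4.5, so Qs = 4.5P − 116.5.
Without the tax, 358 − 2P = 4.5P − 116.5 gives 6.5P = 474.5, so P* = £73 and Q* = 212.
With the tax collected from producers, supply shifts: Qs = 4.5(P − 13) − 116.5.
Solving gives Q = 194 with buyers paying £82 and producers receiving £69 (the £13 wedge).
The less price-elastic side of the market bears the larger share of a per-unit tax.

Buyers pay £82; producers receive £69; quantity = 194.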